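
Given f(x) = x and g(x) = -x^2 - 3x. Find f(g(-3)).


g(-3) = 0
f(0) = 0

0


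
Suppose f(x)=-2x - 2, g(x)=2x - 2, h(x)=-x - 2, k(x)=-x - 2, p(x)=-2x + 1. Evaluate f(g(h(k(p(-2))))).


p(-2) = 5
k(5) = -7
h(-7) = 5
g(5) = 8
f(8) = -18

-18


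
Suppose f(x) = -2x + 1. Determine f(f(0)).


f(0) = 1
f(1) = -1

-1


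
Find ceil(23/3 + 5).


13


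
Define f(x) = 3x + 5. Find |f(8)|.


f(8) = 29
|29| = 29

29


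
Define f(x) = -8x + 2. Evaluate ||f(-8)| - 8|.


f(-8) = 66
|66| = 66
|66 - 8| = 58

58


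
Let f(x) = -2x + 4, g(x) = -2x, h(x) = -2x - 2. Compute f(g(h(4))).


h(4) = -10
g(-10) = 20
f(20) = -36

-36


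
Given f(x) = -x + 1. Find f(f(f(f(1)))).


1


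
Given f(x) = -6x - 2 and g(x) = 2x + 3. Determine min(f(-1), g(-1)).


1


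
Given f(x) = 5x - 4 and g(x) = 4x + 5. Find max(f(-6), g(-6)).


f(-6) = -34
g(-6) = -19
max = -19

-19


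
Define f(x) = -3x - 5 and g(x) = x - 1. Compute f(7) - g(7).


f(7) = -26
g(7) = 6
Difference = -32

-32


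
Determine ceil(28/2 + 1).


28/2 = 14
14 + 1 = 15
ceil(15) = 15

15


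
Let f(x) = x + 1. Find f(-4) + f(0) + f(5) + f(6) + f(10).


f(-4) = -3
f(0) = 1
f(5) = 6
f(6) = 7
f(10) = 11
Sum = 22

22


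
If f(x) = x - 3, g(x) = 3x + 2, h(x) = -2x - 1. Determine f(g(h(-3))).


h(-3) = 5
g(5) = 17
f(17) = 14

14


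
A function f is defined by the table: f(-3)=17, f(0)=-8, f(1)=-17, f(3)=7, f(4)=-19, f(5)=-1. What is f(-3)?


Reading from the table at x = -3

17


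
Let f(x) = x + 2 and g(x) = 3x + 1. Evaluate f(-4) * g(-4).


f(-4) = -2
g(-4) = -11
Product = 22

22


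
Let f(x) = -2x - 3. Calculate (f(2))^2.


f(2) = -7
(-7)^2 = 49

49


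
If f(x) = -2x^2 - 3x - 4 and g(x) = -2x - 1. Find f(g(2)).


g(2) = -5
f(-5) = (-2)*(-5)^2 - 3*(-5) - 4 = -39

-39


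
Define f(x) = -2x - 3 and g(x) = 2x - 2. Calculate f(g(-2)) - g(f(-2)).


f(g(-2)) = 9
g(f(-2)) = 0
Difference = 9

9


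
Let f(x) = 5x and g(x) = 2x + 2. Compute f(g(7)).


g(7) = 16
f(16) = 80

80


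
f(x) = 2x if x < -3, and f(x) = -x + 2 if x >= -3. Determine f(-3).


-3 satisfies x >= -3
f(-3) = 5

5


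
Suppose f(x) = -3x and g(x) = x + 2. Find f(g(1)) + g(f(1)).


f(g(1)) = -9
g(f(1)) = -1
Sum = -10

-10


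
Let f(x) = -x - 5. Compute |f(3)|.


f(3) = -8
|-8| = 8

8


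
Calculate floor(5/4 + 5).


5/4 = 1.25
1.25 + 5 = 6.25
floor(6.25) = 6

6


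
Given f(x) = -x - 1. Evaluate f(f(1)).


1


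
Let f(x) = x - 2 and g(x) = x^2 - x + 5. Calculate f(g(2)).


g(2) = 7
f(7) = 5

5


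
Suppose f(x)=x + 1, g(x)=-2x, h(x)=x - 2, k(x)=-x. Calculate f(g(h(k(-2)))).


1


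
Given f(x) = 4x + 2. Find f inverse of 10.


Solve 4x + 2 = 10
x = (10 - 2) / 4 = 2

2


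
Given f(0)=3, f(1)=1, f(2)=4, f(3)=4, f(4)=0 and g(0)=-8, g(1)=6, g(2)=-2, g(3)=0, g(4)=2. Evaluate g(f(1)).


f(1) = 1
g(1) = 6

6


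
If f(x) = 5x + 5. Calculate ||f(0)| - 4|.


f(0) = 5
|5| = 5
|5 - 4| = 1

1


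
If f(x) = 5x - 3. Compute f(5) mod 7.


1


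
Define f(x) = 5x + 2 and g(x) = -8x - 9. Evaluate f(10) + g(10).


f(10) = 52
g(10) = -89
Sum = -37

-37


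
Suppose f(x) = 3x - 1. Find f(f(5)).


41


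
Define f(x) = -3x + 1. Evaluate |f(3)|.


8


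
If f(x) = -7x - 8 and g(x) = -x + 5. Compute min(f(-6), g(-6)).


11


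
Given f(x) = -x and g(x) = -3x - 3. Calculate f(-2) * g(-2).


f(-2) = 2
g(-2) = 3
Product = 6

6


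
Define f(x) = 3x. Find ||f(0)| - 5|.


f(0) = 0
|0| = 0
|0 - 5| = 5

5


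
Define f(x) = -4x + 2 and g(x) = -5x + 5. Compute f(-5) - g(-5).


f(-5) = 22
g(-5) = 30
Difference = -8

-8


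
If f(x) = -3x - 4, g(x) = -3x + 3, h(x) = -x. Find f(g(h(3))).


-40


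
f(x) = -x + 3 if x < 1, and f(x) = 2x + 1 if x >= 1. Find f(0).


0 satisfies x < 1
f(0) = 3

3


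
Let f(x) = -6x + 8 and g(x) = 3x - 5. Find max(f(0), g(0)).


f(0) = 8
g(0) = -5
max = 8

8


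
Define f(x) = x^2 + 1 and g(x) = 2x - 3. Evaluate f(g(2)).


g(2) = 1
f(1) = 1*(1)^2 + 1 = 2

2


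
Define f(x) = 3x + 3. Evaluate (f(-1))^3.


f(-1) = 0
(0)^3 = 0

0


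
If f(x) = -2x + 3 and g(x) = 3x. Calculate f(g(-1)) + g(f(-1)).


f(g(-1)) = 9
g(f(-1)) = 15
Sum = 24

24


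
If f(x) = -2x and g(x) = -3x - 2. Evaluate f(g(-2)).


g(-2) = 4
f(4) = -8

-8


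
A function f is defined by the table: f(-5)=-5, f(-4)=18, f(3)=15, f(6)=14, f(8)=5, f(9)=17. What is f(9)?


Reading from the table at x = 9

17


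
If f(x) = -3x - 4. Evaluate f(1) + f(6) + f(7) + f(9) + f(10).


f(1) = -7
f(6) = -22
f(7) = -25
f(9) = -31
f(10) = -34
Sum = -119

-119


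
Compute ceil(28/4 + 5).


28/4 = 7
7 + 5 = 12
ceil(12) = 12

12


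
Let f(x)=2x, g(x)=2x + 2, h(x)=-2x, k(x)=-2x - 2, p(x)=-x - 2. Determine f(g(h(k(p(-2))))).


p(-2) = 0
k(0) = -2
h(-2) = 4
g(4) = 10
f(10) = 20

20


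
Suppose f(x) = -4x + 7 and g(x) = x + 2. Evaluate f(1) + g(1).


f(1) = 3
g(1) = 3
Sum = 6

6


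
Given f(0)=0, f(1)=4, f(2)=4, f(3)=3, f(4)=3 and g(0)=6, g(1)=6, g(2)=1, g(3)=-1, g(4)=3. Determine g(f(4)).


f(4) = 3
g(3) = -1

-1


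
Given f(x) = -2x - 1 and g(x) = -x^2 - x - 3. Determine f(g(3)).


29


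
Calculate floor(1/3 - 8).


1/3 = 0.3333
0.3333 - 8 = -7.6667
floor(-7.6667) = -8

-8


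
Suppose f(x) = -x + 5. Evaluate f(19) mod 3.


f(19) = -14
-14 mod 3 = 1

1


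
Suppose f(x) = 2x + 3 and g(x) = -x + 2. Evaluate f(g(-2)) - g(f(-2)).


f(g(-2)) = 11
g(f(-2)) = 3
Difference = 8

8


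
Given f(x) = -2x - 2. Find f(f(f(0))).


-6


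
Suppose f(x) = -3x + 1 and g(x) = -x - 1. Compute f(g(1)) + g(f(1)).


f(g(1)) = 7
g(f(1)) = 1
Sum = 8

8


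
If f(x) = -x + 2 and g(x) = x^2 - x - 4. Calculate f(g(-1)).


4


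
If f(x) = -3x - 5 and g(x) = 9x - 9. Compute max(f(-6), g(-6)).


13


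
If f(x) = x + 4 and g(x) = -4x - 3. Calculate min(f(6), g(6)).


f(6) = 10
g(6) = -27
min = -27

-27


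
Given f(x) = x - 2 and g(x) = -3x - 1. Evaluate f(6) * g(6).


f(6) = 4
g(6) = -19
Product = -76

-76


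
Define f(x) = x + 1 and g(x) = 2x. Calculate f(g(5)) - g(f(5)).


f(g(5)) = 11
g(f(5)) = 12
Difference = -1

-1


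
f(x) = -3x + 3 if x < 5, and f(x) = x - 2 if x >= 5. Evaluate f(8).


8 satisfies x >= 5
f(8) = 6

6


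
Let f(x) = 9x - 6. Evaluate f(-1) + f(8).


f(-1) = -15
f(8) = 66
Sum = 51

51


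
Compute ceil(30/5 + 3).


9


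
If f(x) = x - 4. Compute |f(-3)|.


7


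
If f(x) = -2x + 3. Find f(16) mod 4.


f(16) = -29
-29 mod 4 = 3

3


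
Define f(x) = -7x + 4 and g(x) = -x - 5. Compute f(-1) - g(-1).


f(-1) = 11
g(-1) = -4
Difference = 15

15


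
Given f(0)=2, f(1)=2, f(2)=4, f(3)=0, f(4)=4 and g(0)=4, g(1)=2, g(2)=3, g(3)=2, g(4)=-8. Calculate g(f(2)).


f(2) = 4
g(4) = -8

-8


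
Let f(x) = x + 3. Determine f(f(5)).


f(5) = 8
f(8) = 11

11


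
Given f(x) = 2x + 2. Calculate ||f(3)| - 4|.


f(3) = 8
|8| = 8
|8 - 4| = 4

4


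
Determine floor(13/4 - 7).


13/4 = 3.25
3.25 - 7 = -3.75
floor(-3.75) = -4

-4


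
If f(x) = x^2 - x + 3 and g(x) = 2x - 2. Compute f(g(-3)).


g(-3) = -8
f(-8) = 1*(-8)^2 - 1*(-8) + 3 = 75

75


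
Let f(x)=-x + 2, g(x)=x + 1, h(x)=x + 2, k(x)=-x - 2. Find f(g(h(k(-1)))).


k(-1) = -1
h(-1) = 1
g(1) = 2
f(2) = 0

0


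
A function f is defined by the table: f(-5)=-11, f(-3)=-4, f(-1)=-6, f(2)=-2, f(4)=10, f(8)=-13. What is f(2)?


Reading from the table at x = 2

-2


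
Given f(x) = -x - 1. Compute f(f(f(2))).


f(2) = -3
f(-3) = 2
f(2) = -3

-3


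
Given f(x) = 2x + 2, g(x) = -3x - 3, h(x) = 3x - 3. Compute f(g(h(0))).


h(0) = -3
g(-3) = 6
f(6) = 14

14


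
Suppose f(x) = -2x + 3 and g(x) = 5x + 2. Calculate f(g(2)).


g(2) = 12
f(12) = -21

-21


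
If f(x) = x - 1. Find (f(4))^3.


f(4) = 3
(3)^3 = 27

27


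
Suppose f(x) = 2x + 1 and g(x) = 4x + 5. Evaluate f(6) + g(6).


f(6) = 13
g(6) = 29
Sum = 42

42


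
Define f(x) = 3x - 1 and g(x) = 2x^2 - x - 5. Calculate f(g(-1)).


g(-1) = -2
f(-2) = -7

-7


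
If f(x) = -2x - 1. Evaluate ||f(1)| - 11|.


8


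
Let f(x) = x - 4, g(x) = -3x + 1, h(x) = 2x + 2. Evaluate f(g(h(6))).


-45


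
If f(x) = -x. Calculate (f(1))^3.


f(1) = -1
(-1)^3 = -1

-1


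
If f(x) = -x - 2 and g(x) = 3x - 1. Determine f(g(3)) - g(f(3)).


f(g(3)) = -10
g(f(3)) = -16
Difference = 6

6


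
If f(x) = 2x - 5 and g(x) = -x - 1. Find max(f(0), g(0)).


f(0) = -5
g(0) = -1
max = -1

-1


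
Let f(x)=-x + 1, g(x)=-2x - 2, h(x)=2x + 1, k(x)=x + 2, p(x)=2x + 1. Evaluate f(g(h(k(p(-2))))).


p(-2) = -3
k(-3) = -1
h(-1) = -1
g(-1) = 0
f(0) = 1

1


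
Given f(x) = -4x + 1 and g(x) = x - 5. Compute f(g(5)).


g(5) = 0
f(0) = 1

1


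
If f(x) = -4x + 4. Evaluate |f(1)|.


f(1) = 0
|0| = 0

0


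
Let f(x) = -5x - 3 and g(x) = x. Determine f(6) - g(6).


f(6) = -33
g(6) = 6
Difference = -39

-39


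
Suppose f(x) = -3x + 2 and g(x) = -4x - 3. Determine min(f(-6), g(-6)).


20


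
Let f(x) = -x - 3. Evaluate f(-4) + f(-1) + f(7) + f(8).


f(-4) = 1
f(-1) = -2
f(7) = -10
f(8) = -11
Sum = -22

-22


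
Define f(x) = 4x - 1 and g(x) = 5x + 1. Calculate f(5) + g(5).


f(5) = 19
g(5) = 26
Sum = 45

45


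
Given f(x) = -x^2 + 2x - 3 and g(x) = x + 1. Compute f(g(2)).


-6


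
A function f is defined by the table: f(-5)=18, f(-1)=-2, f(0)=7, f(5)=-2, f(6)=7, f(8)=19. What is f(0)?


Reading from the table at x = 0

7


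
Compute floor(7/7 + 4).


7/7 = 1
1 + 4 = 5
floor(5) = 5

5


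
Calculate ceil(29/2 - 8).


29/2 = 14.5
14.5 - 8 = 6.5
ceil(6.5) = 7

7


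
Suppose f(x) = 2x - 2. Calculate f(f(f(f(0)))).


f(0) = -2
f(-2) = -6
f(-6) = -14
f(-14) = -30

-30


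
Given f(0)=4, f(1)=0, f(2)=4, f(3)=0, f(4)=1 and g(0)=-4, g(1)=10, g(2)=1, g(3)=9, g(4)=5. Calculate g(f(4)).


f(4) = 1
g(1) = 10

10


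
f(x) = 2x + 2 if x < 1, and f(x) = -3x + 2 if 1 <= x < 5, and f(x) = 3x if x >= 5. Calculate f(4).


4 satisfies 1 <= x < 5
f(4) = -10

-10


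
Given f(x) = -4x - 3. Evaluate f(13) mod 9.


f(13) = -55
-55 mod 9 = 8

8


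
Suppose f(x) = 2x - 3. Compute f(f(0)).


f(0) = -3
f(-3) = -9

-9


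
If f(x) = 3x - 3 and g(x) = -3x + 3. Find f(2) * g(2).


f(2) = 3
g(2) = -3
Product = -9

-9


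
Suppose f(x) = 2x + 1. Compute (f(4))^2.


81


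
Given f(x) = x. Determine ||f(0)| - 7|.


7


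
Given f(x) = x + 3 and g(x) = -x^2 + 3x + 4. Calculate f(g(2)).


g(2) = 6
f(6) = 9

9


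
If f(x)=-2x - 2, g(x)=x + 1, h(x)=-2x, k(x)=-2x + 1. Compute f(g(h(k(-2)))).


k(-2) = 5
h(5) = -10
g(-10) = -9
f(-9) = 16

16


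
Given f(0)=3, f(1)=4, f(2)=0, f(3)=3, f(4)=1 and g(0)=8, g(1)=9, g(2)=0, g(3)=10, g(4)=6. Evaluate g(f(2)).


f(2) = 0
g(0) = 8

8


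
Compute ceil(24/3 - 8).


24/3 = 8
8 - 8 = 0
ceil(0) = 0

0


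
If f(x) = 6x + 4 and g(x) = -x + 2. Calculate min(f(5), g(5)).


f(5) = 34
g(5) = -3
min = -3

-3


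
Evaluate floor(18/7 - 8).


-6


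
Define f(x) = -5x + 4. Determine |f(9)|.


41


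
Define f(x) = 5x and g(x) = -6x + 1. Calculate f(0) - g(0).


f(0) = 0
g(0) = 1
Difference = -1

-1


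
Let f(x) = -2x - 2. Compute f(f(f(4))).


f(4) = -10
f(-10) = 18
f(18) = -38

-38


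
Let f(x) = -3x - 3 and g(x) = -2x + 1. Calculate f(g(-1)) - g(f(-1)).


f(g(-1)) = -12
g(f(-1)) = 1
Difference = -13

-13


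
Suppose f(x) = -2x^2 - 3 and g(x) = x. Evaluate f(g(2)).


g(2) = 2
f(2) = (-2)*(2)^2 - 3 = -11

-11


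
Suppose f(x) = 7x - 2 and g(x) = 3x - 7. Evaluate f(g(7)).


g(7) = 14
f(14) = 96

96


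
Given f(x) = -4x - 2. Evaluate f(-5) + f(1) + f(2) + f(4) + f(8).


f(-5) = 18
f(1) = -6
f(2) = -10
f(4) = -18
f(8) = -34
Sum = -50

-50


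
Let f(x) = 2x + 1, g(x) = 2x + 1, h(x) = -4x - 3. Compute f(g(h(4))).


h(4) = -19
g(-19) = -37
f(-37) = -73

-73


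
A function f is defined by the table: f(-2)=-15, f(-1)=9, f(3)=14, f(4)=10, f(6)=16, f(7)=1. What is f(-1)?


Reading from the table at x = -1

9


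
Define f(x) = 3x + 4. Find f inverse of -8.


Solve 3x + 4 = -8
x = (-8 - 4) / 3 = -4

-4


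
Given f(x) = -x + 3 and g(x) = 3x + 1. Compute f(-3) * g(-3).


f(-3) = 6
g(-3) = -8
Product = -48

-48


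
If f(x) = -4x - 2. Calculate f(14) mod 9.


f(14) = -58
-58 mod 9 = 5

5


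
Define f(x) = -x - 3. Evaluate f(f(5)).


f(5) = -8
f(-8) = 5

5


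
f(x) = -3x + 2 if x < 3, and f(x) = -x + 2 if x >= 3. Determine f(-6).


-6 satisfies x < 3
f(-6) = 20

20


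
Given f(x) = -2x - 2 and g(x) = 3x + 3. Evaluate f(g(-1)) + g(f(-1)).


f(g(-1)) = -2
g(f(-1)) = 3
Sum = 1

1


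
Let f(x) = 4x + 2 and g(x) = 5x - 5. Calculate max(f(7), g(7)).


f(7) = 30
g(7) = 30
max = 30

30


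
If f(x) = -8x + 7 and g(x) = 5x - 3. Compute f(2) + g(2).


f(2) = -9
g(2) = 7
Sum = -2

-2


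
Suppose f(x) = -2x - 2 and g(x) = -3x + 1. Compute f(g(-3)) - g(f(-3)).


f(g(-3)) = -22
g(f(-3)) = -11
Difference = -11

-11


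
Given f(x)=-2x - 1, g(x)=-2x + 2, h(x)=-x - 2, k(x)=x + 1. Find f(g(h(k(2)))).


k(2) = 3
h(3) = -5
g(-5) = 12
f(12) = -25

-25


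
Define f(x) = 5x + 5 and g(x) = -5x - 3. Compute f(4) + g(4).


2


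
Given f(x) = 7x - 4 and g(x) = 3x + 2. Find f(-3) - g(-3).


-18


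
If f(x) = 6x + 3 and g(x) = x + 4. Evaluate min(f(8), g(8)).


f(8) = 51
g(8) = 12
min = 12

12


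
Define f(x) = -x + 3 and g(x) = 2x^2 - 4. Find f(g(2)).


g(2) = 4
f(4) = -1

-1


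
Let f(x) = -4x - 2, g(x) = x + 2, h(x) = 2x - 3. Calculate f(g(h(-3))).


h(-3) = -9
g(-9) = -7
f(-7) = 26

26


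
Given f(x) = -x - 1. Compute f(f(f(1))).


f(1) = -2
f(-2) = 1
f(1) = -2

-2


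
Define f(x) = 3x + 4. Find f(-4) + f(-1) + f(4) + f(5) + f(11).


f(-4) = -8
f(-1) = 1
f(4) = 16
f(5) = 19
f(11) = 37
Sum = 65

65


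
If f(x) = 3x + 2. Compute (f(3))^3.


1331


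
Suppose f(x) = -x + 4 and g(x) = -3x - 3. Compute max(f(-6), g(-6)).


f(-6) = 10
g(-6) = 15
max = 15

15


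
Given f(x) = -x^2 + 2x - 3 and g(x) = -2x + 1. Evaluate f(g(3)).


g(3) = -5
f(-5) = (-1)*(-5)^2 + 2*(-5) - 3 = -38

-38


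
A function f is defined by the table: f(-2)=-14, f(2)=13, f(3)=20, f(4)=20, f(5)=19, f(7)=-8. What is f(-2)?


Reading from the table at x = -2

-14


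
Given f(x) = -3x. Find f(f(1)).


f(1) = -3
f(-3) = 9

9


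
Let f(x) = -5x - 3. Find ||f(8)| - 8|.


f(8) = -43
|-43| = 43
|43 - 8| = 35

35


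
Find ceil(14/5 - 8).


-5


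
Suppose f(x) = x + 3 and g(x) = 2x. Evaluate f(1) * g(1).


f(1) = 4
g(1) = 2
Product = 8

8


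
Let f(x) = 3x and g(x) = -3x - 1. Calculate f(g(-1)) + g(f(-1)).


f(g(-1)) = 6
g(f(-1)) = 8
Sum = 14

14


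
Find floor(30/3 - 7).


30/3 = 10
10 - 7 = 3
floor(3) = 3

3


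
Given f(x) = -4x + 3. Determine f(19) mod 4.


f(19) = -73
-73 mod 4 = 3

3


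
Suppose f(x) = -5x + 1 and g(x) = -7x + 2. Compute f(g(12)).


411


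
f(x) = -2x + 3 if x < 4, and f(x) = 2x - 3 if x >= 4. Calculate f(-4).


-4 satisfies x < 4
f(-4) = 11

11


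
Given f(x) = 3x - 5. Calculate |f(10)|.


f(10) = 25
|25| = 25

25


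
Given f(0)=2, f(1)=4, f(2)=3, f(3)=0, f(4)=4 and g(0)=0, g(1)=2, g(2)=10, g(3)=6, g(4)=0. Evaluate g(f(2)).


f(2) = 3
g(3) = 6

6


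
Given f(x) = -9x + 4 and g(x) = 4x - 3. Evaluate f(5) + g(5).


f(5) = -41
g(5) = 17
Sum = -24

-24


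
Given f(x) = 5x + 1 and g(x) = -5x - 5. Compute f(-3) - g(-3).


-24


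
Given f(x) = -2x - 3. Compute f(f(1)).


f(1) = -5
f(-5) = 7

7


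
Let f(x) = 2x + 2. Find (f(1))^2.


16


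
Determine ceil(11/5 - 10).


11/5 = 2.2
2.2 - 10 = -7.8
ceil(-7.8) = -7

-7


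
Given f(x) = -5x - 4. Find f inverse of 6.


Solve -5x - 4 = 6
x = (6 + 4) / (-5) = -2

-2


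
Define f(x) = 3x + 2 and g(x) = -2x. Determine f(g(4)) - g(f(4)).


f(g(4)) = -22
g(f(4)) = -28
Difference = 6

6


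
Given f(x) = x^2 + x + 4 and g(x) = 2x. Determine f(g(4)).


g(4) = 8
f(8) = 1*(8)^2 + 1*(8) + 4 = 76

76


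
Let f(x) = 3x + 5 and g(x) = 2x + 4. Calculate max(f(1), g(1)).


f(1) = 8
g(1) = 6
max = 8

8


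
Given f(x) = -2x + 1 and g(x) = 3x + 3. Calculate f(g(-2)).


g(-2) = -3
f(-3) = 7

7


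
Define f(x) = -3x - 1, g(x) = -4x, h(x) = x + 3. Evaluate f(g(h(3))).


h(3) = 6
g(6) = -24
f(-24) = 71

71


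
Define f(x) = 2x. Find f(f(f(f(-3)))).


f(-3) = -6
f(-6) = -12
f(-12) = -24
f(-24) = -48

-48


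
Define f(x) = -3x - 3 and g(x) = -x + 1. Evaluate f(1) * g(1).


f(1) = -6
g(1) = 0
Product = 0

0


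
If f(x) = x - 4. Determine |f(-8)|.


12


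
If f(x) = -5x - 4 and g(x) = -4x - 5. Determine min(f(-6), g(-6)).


f(-6) = 26
g(-6) = 19
min = 19

19


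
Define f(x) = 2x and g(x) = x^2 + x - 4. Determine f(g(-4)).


g(-4) = 8
f(8) = 16

16


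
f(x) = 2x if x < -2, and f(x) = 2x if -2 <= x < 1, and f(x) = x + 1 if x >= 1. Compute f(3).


3 satisfies x >= 1
f(3) = 4

4


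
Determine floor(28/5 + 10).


15


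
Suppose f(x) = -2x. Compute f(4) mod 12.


f(4) = -8
-8 mod 12 = 4

4


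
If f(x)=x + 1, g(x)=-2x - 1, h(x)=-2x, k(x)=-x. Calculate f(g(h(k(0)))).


0


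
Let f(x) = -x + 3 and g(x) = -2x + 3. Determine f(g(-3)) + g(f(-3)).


f(g(-3)) = -6
g(f(-3)) = -9
Sum = -15

-15


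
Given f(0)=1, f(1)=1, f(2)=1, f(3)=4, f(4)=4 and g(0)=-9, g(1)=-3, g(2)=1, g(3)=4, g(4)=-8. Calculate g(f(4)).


f(4) = 4
g(4) = -8

-8


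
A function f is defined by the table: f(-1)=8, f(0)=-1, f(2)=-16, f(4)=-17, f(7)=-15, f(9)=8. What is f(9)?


Reading from the table at x = 9

8


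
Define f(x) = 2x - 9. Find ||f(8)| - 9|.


f(8) = 7
|7| = 7
|7 - 9| = 2

2


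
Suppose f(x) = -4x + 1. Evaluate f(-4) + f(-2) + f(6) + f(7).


f(-4) = 17
f(-2) = 9
f(6) = -23
f(7) = -27
Sum = -24

-24


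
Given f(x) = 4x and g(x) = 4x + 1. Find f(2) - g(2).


-1


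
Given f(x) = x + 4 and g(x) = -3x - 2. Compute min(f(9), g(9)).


f(9) = 13
g(9) = -29
min = -29

-29


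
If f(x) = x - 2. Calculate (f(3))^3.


f(3) = 1
(1)^3 = 1

1


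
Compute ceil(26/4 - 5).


2


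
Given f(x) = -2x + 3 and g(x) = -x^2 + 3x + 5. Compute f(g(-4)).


g(-4) = -23
f(-23) = 49

49


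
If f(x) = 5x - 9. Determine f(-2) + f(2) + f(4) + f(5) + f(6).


30


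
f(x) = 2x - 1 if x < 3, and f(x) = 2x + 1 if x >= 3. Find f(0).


0 satisfies x < 3
f(0) = -1

-1


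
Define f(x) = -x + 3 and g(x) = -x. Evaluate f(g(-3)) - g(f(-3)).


f(g(-3)) = 0
g(f(-3)) = -6
Difference = 6

6


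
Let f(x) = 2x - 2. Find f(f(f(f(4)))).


f(4) = 6
f(6) = 10
f(10) = 18
f(18) = 34

34


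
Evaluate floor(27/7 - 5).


27/7 = 3.8571
3.8571 - 5 = -1.1429
floor(-1.1429) = -2

-2


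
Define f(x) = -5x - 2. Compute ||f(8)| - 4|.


38


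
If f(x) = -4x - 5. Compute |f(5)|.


f(5) = -25
|-25| = 25

25


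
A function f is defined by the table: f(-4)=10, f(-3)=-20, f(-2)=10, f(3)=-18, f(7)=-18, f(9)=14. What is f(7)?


Reading from the table at x = 7

-18


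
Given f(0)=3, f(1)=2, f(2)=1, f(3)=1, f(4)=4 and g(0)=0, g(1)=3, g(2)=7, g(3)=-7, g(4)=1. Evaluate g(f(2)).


f(2) = 1
g(1) = 3

3


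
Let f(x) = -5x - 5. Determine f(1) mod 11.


f(1) = -10
-10 mod 11 = 1

1


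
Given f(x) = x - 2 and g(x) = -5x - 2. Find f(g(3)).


g(3) = -17
f(-17) = -19

-19


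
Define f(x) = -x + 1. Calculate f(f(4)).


f(4) = -3
f(-3) = 4

4


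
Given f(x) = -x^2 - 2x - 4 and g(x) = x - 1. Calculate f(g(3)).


g(3) = 2
f(2) = (-1)*(2)^2 - 2*(2) - 4 = -12

-12


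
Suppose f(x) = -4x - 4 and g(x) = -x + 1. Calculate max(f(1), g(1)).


f(1) = -8
g(1) = 0
max = 0

0


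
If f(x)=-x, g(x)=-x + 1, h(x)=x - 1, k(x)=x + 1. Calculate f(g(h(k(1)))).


k(1) = 2
h(2) = 1
g(1) = 0
f(0) = 0

0


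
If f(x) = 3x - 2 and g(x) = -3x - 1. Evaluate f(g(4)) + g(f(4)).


-72


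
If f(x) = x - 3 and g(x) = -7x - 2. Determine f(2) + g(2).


f(2) = -1
g(2) = -16
Sum = -17

-17


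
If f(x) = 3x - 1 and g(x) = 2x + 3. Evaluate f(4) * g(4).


f(4) = 11
g(4) = 11
Product = 121

121


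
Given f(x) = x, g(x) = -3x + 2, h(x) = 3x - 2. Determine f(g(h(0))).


8


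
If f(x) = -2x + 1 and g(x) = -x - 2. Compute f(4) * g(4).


f(4) = -7
g(4) = -6
Product = 42

42


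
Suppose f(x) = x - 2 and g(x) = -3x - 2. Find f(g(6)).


g(6) = -20
f(-20) = -22

-22


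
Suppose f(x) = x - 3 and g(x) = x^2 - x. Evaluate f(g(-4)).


g(-4) = 20
f(20) = 17

17


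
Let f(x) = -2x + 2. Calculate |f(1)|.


0


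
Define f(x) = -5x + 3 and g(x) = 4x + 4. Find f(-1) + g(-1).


f(-1) = 8
g(-1) = 0
Sum = 8

8


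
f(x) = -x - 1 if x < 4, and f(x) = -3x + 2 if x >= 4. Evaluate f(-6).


-6 satisfies x < 4
f(-6) = 5

5


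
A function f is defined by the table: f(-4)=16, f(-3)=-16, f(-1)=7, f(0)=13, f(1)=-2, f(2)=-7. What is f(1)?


Reading from the table at x = 1

-2


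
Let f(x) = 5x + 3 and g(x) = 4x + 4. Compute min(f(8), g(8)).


f(8) = 43
g(8) = 36
min = 36

36


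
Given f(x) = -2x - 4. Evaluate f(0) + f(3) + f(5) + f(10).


f(0) = -4
f(3) = -10
f(5) = -14
f(10) = -24
Sum = -52

-52


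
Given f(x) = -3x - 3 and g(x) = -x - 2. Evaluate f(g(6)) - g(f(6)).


f(g(6)) = 21
g(f(6)) = 19
Difference = 2

2


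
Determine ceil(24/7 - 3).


24/7 = 3.4286
3.4286 - 3 = 0.4286
ceil(0.4286) = 1

1


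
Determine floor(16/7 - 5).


16/7 = 2.2857
2.2857 - 5 = -2.7143
floor(-2.7143) = -3

-3


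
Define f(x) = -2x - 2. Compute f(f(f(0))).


f(0) = -2
f(-2) = 2
f(2) = -6

-6


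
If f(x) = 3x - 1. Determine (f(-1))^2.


f(-1) = -4
(-4)^2 = 16

16


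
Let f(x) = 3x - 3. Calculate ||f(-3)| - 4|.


f(-3) = -12
|-12| = 12
|12 - 4| = 8

8


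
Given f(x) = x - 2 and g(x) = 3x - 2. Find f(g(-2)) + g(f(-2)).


f(g(-2)) = -10
g(f(-2)) = -14
Sum = -24

-24


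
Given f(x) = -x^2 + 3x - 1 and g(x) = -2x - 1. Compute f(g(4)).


g(4) = -9
f(-9) = (-1)*(-9)^2 + 3*(-9) - 1 = -109

-109


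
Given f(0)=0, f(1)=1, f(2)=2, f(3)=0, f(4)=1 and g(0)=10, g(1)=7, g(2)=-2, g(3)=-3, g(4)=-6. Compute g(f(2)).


-2


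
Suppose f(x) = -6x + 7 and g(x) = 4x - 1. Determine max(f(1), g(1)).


f(1) = 1
g(1) = 3
max = 3

3


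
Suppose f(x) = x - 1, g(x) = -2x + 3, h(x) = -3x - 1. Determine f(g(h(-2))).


h(-2) = 5
g(5) = -7
f(-7) = -8

-8


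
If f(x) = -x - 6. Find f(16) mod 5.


f(16) = -22
-22 mod 5 = 3

3


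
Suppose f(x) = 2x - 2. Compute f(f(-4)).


f(-4) = -10
f(-10) = -22

-22


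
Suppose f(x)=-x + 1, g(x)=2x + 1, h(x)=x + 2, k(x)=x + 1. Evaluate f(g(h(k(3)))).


k(3) = 4
h(4) = 6
g(6) = 13
f(13) = -12

-12


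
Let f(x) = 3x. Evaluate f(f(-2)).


f(-2) = -6
f(-6) = -18

-18


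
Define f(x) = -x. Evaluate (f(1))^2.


f(1) = -1
(-1)^2 = 1

1


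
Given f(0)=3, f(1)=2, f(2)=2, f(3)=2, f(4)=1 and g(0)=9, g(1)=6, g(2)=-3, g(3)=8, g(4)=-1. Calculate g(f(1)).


f(1) = 2
g(2) = -3

-3


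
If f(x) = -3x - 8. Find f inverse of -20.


Solve -3x - 8 = -20
x = (-20 + 8) / (-3) = 4

4


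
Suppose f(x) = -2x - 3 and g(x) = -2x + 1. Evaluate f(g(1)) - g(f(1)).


f(g(1)) = -1
g(f(1)) = 11
Difference = -12

-12


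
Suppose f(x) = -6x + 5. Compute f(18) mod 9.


f(18) = -103
-103 mod 9 = 5

5


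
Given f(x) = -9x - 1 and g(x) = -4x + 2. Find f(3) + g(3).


f(3) = -28
g(3) = -10
Sum = -38

-38


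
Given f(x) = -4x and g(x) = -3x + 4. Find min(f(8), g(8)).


-32


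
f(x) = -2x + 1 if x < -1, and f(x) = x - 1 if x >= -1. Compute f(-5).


11


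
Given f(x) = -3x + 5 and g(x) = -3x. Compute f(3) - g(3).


f(3) = -4
g(3) = -9
Difference = 5

5


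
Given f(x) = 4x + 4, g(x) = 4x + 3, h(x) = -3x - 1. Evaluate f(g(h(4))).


-192


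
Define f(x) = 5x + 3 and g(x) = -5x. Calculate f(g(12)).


g(12) = -60
f(-60) = -297

-297


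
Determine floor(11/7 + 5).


11/7 = 1.5714
1.5714 + 5 = 6.5714
floor(6.5714) = 6

6


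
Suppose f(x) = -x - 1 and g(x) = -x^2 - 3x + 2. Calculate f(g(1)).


g(1) = -2
f(-2) = 1

1


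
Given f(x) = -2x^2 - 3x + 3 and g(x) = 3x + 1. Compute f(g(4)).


g(4) = 13
f(13) = (-2)*(13)^2 - 3*(13) + 3 = -374

-374


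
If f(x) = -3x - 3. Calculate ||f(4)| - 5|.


10


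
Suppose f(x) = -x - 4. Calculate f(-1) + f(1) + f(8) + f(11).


f(-1) = -3
f(1) = -5
f(8) = -12
f(11) = -15
Sum = -35

-35


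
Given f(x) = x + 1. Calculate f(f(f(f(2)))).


f(2) = 3
f(3) = 4
f(4) = 5
f(5) = 6

6


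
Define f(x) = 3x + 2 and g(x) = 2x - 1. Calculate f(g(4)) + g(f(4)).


f(g(4)) = 23
g(f(4)) = 27
Sum = 50

50


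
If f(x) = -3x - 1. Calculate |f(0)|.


f(0) = -1
|-1| = 1

1


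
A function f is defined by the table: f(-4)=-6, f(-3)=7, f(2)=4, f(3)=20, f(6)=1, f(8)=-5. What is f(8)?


Reading from the table at x = 8

-5


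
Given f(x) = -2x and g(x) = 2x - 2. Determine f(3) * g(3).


-24


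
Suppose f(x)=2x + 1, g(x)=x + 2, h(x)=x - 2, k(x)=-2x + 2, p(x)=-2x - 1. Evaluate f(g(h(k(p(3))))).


p(3) = -7
k(-7) = 16
h(16) = 14
g(14) = 16
f(16) = 33

33


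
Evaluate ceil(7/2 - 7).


-3


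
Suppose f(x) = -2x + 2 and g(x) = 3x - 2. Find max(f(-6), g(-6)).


f(-6) = 14
g(-6) = -20
max = 14

14


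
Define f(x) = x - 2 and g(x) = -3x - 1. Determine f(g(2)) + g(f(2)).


f(g(2)) = -9
g(f(2)) = -1
Sum = -10

-10


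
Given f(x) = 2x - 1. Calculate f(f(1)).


f(1) = 1
f(1) = 1

1


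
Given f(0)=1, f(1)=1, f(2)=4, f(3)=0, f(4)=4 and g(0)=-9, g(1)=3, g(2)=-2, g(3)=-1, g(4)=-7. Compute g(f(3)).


f(3) = 0
g(0) = -9

-9


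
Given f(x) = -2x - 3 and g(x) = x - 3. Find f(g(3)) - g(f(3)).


f(g(3)) = -3
g(f(3)) = -12
Difference = 9

9


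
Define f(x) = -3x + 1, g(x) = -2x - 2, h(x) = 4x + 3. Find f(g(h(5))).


h(5) = 23
g(23) = -48
f(-48) = 145

145


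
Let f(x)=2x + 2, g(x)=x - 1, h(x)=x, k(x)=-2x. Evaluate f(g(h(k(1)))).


k(1) = -2
h(-2) = -2
g(-2) = -3
f(-3) = -4

-4


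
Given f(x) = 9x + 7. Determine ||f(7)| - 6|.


f(7) = 70
|70| = 70
|70 - 6| = 64

64


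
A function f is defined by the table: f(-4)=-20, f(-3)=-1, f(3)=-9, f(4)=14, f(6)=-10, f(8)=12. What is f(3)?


Reading from the table at x = 3

-9


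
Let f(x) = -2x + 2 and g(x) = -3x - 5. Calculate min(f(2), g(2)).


-11


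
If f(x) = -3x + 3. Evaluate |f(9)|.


f(9) = -24
|-24| = 24

24


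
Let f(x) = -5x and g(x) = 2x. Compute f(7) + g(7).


f(7) = -35
g(7) = 14
Sum = -21

-21


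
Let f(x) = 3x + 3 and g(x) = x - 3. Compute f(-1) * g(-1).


f(-1) = 0
g(-1) = -4
Product = 0

0


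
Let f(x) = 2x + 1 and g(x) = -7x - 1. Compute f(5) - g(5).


47


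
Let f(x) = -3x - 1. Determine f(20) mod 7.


2


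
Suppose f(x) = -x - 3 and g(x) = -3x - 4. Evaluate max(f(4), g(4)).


f(4) = -7
g(4) = -16
max = -7

-7


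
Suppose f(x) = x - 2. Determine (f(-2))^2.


16


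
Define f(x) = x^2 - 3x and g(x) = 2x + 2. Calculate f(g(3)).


g(3) = 8
f(8) = 1*(8)^2 - 3*(8) = 40

40


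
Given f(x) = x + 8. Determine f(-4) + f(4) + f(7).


f(-4) = 4
f(4) = 12
f(7) = 15
Sum = 31

31


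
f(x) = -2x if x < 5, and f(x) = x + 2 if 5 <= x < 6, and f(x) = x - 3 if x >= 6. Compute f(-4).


-4 satisfies x < 5
f(-4) = 8

8


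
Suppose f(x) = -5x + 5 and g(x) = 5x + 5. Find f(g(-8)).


g(-8) = -35
f(-35) = 180

180


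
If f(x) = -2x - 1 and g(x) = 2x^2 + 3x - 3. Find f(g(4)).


-83


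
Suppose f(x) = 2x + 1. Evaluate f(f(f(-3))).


f(-3) = -5
f(-5) = -9
f(-9) = -17

-17


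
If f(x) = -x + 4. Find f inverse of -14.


Solve -x + 4 = -14
x = (-14 - 4) / (-1) = 18

18


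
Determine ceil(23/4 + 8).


14


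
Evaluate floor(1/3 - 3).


-3


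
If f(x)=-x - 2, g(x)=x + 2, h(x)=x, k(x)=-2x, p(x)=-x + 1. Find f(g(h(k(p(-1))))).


0


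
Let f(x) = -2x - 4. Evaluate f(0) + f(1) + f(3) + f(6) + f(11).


f(0) = -4
f(1) = -6
f(3) = -10
f(6) = -16
f(11) = -26
Sum = -62

-62


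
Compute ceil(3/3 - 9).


3/3 = 1
1 - 9 = -8
ceil(-8) = -8

-8


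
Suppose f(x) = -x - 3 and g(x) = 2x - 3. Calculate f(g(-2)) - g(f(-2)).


f(g(-2)) = 4
g(f(-2)) = -5
Difference = 9

9


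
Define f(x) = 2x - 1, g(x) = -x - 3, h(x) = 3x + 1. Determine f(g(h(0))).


h(0) = 1
g(1) = -4
f(-4) = -9

-9


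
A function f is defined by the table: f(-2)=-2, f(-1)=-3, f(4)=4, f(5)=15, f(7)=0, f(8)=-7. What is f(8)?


Reading from the table at x = 8

-7


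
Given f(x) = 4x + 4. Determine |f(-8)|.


f(-8) = -28
|-28| = 28

28


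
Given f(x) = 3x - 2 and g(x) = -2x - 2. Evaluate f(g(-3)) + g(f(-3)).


30


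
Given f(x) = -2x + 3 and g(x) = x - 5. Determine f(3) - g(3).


f(3) = -3
g(3) = -2
Difference = -1

-1


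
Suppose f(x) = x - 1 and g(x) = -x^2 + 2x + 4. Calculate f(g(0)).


g(0) = 4
f(4) = 3

3


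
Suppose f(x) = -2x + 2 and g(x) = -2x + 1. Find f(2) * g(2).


f(2) = -2
g(2) = -3
Product = 6

6


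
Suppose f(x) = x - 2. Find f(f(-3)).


f(-3) = -5
f(-5) = -7

-7


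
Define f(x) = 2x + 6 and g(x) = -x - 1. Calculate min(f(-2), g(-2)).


f(-2) = 2
g(-2) = 1
min = 1

1


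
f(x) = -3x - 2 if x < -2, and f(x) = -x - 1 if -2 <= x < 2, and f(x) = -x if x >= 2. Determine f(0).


0 satisfies -2 <= x < 2
f(0) = -1

-1


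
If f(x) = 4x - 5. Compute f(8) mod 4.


f(8) = 27
27 mod 4 = 3

3


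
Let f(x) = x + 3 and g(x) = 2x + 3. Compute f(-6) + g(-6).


f(-6) = -3
g(-6) = -9
Sum = -12

-12


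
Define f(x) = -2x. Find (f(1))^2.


f(1) = -2
(-2)^2 = 4

4


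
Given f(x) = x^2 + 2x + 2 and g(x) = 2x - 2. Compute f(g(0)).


g(0) = -2
f(-2) = 1*(-2)^2 + 2*(-2) + 2 = 2

2


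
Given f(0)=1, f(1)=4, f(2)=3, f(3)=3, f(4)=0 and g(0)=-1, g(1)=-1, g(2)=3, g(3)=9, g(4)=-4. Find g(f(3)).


f(3) = 3
g(3) = 9

9


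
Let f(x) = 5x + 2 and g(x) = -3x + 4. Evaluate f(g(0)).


g(0) = 4
f(4) = 22

22


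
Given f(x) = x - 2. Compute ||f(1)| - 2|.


f(1) = -1
|-1| = 1
|1 - 2| = 1

1


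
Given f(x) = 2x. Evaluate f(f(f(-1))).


f(-1) = -2
f(-2) = -4
f(-4) = -8

-8


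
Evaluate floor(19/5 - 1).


19/5 = 3.8
3.8 - 1 = 2.8
floor(2.8) = 2

2


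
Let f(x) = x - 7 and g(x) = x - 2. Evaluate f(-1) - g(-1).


f(-1) = -8
g(-1) = -3
Difference = -5

-5


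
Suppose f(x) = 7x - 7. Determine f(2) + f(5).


f(2) = 7
f(5) = 28
Sum = 35

35


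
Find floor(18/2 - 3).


18/2 = 9
9 - 3 = 6
floor(6) = 6

6


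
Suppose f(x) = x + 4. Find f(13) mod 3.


2


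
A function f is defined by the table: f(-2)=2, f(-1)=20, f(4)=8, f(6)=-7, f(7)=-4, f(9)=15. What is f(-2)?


Reading from the table at x = -2

2


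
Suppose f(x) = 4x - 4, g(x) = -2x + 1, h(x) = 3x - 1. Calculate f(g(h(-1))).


h(-1) = -4
g(-4) = 9
f(9) = 32

32


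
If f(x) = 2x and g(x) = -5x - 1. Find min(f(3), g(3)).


-16


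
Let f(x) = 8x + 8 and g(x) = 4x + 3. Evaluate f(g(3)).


128


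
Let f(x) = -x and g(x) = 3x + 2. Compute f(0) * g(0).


0


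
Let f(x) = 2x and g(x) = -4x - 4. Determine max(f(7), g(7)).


14


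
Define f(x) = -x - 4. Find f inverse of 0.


Solve -x - 4 = 0
x = (0 + 4) / (-1) = -4

-4


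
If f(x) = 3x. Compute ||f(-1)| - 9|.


f(-1) = -3
|-3| = 3
|3 - 9| = 6

6


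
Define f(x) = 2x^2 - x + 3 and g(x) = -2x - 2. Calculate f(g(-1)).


3


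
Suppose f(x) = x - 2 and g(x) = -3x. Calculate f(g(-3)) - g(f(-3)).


f(g(-3)) = 7
g(f(-3)) = 15
Difference = -8

-8


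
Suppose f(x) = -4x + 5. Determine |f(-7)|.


f(-7) = 33
|33| = 33

33


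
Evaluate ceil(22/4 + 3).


22/4 = 5.5
5.5 + 3 = 8.5
ceil(8.5) = 9

9


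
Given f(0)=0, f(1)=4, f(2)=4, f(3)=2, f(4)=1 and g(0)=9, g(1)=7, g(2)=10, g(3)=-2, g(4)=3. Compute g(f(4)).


f(4) = 1
g(1) = 7

7


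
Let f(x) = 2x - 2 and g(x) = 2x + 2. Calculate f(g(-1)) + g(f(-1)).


f(g(-1)) = -2
g(f(-1)) = -6
Sum = -8

-8


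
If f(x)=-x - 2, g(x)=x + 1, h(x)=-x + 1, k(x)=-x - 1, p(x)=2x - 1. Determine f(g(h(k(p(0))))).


p(0) = -1
k(-1) = 0
h(0) = 1
g(1) = 2
f(2) = -4

-4


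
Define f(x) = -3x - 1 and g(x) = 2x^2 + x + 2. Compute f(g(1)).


-16


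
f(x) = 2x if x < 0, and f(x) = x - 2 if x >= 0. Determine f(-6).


-12


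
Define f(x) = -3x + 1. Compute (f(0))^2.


f(0) = 1
(1)^2 = 1

1


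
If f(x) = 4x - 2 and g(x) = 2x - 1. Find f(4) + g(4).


f(4) = 14
g(4) = 7
Sum = 21

21


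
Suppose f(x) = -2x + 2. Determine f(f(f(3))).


f(3) = -4
f(-4) = 10
f(10) = -18

-18


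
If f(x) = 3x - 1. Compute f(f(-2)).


-22


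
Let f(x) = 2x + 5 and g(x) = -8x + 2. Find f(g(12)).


g(12) = -94
f(-94) = -183

-183


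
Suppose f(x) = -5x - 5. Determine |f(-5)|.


f(-5) = 20
|20| = 20

20


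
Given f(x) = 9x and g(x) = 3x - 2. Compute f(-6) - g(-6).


f(-6) = -54
g(-6) = -20
Difference = -34

-34


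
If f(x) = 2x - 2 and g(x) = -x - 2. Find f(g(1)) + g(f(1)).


f(g(1)) = -8
g(f(1)) = -2
Sum = -10

-10


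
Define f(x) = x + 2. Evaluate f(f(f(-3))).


3


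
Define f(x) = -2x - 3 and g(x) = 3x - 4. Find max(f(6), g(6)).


f(6) = -15
g(6) = 14
max = 14

14


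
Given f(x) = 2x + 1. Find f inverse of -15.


-8


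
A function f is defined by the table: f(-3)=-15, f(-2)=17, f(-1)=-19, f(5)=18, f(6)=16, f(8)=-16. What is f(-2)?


Reading from the table at x = -2

17


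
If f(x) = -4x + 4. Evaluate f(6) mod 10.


f(6) = -20
-20 mod 10 = 0

0


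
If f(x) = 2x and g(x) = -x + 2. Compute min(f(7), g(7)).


f(7) = 14
g(7) = -5
min = -5

-5


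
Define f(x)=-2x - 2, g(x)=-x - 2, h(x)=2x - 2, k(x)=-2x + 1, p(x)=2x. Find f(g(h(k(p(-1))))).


p(-1) = -2
k(-2) = 5
h(5) = 8
g(8) = -10
f(-10) = 18

18


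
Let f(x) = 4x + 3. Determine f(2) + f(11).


f(2) = 11
f(11) = 47
Sum = 58

58


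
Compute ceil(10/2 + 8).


10/2 = 5
5 + 8 = 13
ceil(13) = 13

13


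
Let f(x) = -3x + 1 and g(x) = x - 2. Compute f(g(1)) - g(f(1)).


8


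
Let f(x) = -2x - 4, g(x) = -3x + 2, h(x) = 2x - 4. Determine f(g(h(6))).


40


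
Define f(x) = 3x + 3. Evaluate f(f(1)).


f(1) = 6
f(6) = 21

21


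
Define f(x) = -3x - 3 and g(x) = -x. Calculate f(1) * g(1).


6


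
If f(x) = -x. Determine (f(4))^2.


f(4) = -4
(-4)^2 = 16

16


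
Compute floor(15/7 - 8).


15/7 = 2.1429
2.1429 - 8 = -5.8571
floor(-5.8571) = -6

-6


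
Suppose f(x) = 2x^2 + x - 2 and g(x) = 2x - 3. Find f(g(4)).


g(4) = 5
f(5) = 2*(5)^2 + 1*(5) - 2 = 53

53


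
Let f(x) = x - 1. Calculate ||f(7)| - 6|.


f(7) = 6
|6| = 6
|6 - 6| = 0

0


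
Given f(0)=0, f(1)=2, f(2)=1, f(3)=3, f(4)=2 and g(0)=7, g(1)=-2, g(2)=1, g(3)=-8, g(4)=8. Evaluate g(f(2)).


f(2) = 1
g(1) = -2

-2


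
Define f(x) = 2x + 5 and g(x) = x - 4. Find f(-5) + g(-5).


f(-5) = -5
g(-5) = -9
Sum = -14

-14


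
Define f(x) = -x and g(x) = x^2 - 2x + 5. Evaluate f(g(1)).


g(1) = 4
f(4) = -4

-4


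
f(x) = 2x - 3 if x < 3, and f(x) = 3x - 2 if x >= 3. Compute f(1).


1 satisfies x < 3
f(1) = -1

-1


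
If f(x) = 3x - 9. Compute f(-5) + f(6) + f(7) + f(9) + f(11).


f(-5) = -24
f(6) = 9
f(7) = 12
f(9) = 18
f(11) = 24
Sum = 39

39


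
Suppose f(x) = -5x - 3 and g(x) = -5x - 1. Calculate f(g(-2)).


g(-2) = 9
f(9) = -48

-48


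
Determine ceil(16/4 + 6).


16/4 = 4
4 + 6 = 10
ceil(10) = 10

10


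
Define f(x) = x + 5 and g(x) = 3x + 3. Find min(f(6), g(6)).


f(6) = 11
g(6) = 21
min = 11

11


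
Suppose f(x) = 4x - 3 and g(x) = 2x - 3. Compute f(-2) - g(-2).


f(-2) = -11
g(-2) = -7
Difference = -4

-4


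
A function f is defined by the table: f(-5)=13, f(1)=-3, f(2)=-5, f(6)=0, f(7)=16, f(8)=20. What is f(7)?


16


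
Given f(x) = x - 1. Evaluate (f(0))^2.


f(0) = -1
(-1)^2 = 1

1


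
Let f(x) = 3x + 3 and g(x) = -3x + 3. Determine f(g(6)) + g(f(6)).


f(g(6)) = -42
g(f(6)) = -60
Sum = -102

-102


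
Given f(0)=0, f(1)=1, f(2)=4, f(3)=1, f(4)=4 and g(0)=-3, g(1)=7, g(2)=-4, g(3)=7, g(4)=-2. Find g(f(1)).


f(1) = 1
g(1) = 7

7


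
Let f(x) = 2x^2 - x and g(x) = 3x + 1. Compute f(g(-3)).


g(-3) = -8
f(-8) = 2*(-8)^2 - 1*(-8) = 136

136


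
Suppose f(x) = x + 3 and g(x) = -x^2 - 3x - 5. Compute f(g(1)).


g(1) = -9
f(-9) = -6

-6


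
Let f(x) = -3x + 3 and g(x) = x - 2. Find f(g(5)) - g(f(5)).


f(g(5)) = -6
g(f(5)) = -14
Difference = 8

8


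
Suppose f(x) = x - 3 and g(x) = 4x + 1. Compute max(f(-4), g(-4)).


f(-4) = -7
g(-4) = -15
max = -7

-7


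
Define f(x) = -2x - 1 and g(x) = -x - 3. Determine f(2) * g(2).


f(2) = -5
g(2) = -5
Product = 25

25


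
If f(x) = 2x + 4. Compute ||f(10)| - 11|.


f(10) = 24
|24| = 24
|24 - 11| = 13

13


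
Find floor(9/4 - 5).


9/4 = 2.25
2.25 - 5 = -2.75
floor(-2.75) = -3

-3


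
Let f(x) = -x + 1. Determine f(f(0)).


f(0) = 1
f(1) = 0

0


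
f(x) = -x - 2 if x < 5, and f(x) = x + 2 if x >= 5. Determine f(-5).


3


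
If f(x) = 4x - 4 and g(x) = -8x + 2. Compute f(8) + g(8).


f(8) = 28
g(8) = -62
Sum = -34

-34


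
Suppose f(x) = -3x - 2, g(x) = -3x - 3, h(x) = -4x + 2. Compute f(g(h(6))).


-191


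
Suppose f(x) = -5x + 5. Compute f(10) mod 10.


f(10) = -45
-45 mod 10 = 5

5


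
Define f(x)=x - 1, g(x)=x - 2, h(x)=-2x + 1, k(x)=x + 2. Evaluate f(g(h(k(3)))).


-12


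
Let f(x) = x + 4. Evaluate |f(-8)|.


f(-8) = -4
|-4| = 4

4


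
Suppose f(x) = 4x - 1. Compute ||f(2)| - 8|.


1


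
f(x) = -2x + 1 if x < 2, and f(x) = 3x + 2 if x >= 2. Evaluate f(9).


9 satisfies x >= 2
f(9) = 29

29


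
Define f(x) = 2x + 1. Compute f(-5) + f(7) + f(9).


f(-5) = -9
f(7) = 15
f(9) = 19
Sum = 25

25


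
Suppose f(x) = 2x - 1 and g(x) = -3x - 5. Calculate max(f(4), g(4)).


7


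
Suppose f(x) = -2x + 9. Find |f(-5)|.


f(-5) = 19
|19| = 19

19


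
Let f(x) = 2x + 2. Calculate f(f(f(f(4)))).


94


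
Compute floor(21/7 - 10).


21/7 = 3
3 - 10 = -7
floor(-7) = -7

-7


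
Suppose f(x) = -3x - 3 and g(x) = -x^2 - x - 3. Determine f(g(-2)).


g(-2) = -5
f(-5) = 12

12


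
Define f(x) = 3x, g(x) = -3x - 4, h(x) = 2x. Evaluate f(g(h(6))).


h(6) = 12
g(12) = -40
f(-40) = -120

-120


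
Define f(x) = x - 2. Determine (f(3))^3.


1
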